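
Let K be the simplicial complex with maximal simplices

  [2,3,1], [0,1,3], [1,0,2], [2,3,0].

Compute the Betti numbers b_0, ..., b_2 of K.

b_0 = 1, b_1 = 0, b_2 = 1.

We work with the vertex ordering 0 < 1 < 2 < 3. The simplices of K, each written with vertices in increasing order, are:

  0-simplices (4): [0], [1], [2], [3]
  1-simplices (6): [0,1], [0,2], [0,3], [1,2], [1,3], [2,3]
  2-simplices (4): [0,1,2], [0,1,3], [0,2,3], [1,2,3]

so the chain groups are C_0 ≅ Z^4, C_1 ≅ Z^6, C_2 ≅ Z^4.

Boundary ∂_1: C_1 → C_0 maps an edge to its endpoints' difference, ∂[p,q] = q − p.
The 4×6 boundary matrix has rank 3 and Smith normal form diag(1,1,1).

The boundary map ∂_2: C_2 → C_1 maps a triangle to the signed sum of its edges. For instance
  ∂[0,2,3] = [2,3] − [0,3] + [0,2],
  ∂[0,1,3] = [1,3] − [0,3] + [0,1].
The resulting 6×4 matrix has rank 3, and its Smith normal form has invariant factors (1,1,1).

From H_k ≅ ker(∂_k) / im(∂_{k+1}) we obtain:

  H_0: rank C_0 − rank ∂_1 = 4 − 3 = 1, and the invariant factors of ∂_1 are all 1, so H_0 ≅ Z.
  H_1: rank ker ∂_1 − rank ∂_2 = (6 − 3) − 3 = 0, and the invariant factors of ∂_2 are all 1, so H_1 ≅ 0.
  H_2: rank ker ∂_2 − rank ∂_3 = (4 − 3) − 0 = 1, and there is no ∂_3, so H_2 ≅ Z.

Hence the Betti numbers are b_0 = 1, b_1 = 0, b_2 = 1.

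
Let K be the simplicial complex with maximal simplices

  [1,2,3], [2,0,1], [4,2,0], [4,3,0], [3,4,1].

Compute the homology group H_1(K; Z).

H_1 ≅ Z.

Order the vertices as 0 < 1 < 2 < 3 < 4. Listing each simplex with vertices in this order, K has dimension 2 with simplices:

  0-simplices (5): [0], [1], [2], [3], [4]
  1-simplices (10): [0,1], [0,2], [0,3], [0,4], [1,2], [1,3], [1,4], [2,3], [2,4], [3,4]
  2-simplices (5): [0,1,2], [0,2,4], [0,3,4], [1,2,3], [1,3,4]

giving chain groups C_0 ≅ Z^5, C_1 ≅ Z^10, C_2 ≅ Z^5.

∂_1: C_1 → C_0 is given by ∂[p,q] = [q] − [p]. For instance
  ∂[2,3] = [3] − [2].
As a 5×10 matrix over Z this has rank 4, with invariant factors (1,1,1,1).

∂_2: C_2 → C_1 maps a triangle to the signed sum of its edges. For instance
  ∂[1,2,3] = [2,3] − [1,3] + [1,2],
  ∂[0,2,4] = [2,4] − [0,4] + [0,2].
This gives a 10×5 integer matrix of rank 5; reducing to Smith normal form yields diagonal entries (1,1,1,1,1).

Reading off H_k = ker ∂_k / im ∂_{k+1}:

  H_1: rank ker ∂_1 − rank ∂_2 = (10 − 4) − 5 = 1, and the invariant factors of ∂_2 are all 1, so H_1 ≅ Z.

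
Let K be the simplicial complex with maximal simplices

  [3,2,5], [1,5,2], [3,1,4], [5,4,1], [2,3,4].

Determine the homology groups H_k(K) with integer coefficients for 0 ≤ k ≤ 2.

Take the total order 1 < 2 < 3 < 4 < 5 on the vertex set. Then K (dimension 2) consists of the simplices:

  0-simplices (5): [1], [2], [3], [4], [5]
  1-simplices (10): [1,2], [1,3], [1,4], [1,5], [2,3], [2,4], [2,5], [3,4], [3,5], [4,5]
  2-simplices (5): [1,2,5], [1,3,4], [1,4,5], [2,3,4], [2,3,5]

Hence C_0 ≅ Z^5, C_1 ≅ Z^10, C_2 ≅ Z^5.

∂_1: C_1 → C_0 sends each edge [p,q] (with p < q) to q − p.
The 5×10 boundary matrix has rank 4 and Smith normal form diag(1,1,1,1).

Boundary ∂_2: C_2 → C_1 maps a triangle to the signed sum of its edges. For instance
  ∂[1,2,5] = [2,5] − [1,5] + [1,2],
  ∂[2,3,4] = [3,4] − [2,4] + [2,3].
The 10×5 boundary matrix has rank 5 and Smith normal form diag(1,1,1,1,1).

Reading off H_k = ker ∂_k / im ∂_{k+1}:

  H_0: rank C_0 − rank ∂_1 = 5 − 4 = 1, and the invariant factors of ∂_1 are all 1, so H_0 ≅ Z.
  H_1: rank ker ∂_1 − rank ∂_2 = (10 − 4) − 5 = 1, and the invariant factors of ∂_2 are all 1, so H_1 ≅ Z.
  H_2: rank ker ∂_2 − rank ∂_3 = (5 − 5) − 0 = 0, and there is no ∂_3, so H_2 ≅ 0.

As a check, the Euler characteristic is 5 − 10 + 5 = 0, which agrees with 1 − 1 + 0 = 0.
(K is a triangulation of the Möbius band.)

H_0 = Z,  H_1 = Z,  H_2 = 0.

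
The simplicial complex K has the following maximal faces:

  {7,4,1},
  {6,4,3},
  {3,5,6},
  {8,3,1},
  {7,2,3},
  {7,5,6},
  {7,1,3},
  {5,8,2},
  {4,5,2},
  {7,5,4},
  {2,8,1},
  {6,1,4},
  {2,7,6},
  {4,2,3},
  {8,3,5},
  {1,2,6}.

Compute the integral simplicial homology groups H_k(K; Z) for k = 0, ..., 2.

H_0 ≅ Z,  H_1 ≅ Z^2,  H_2 ≅ Z.

We work with the vertex ordering 1 < 2 < 3 < 4 < 5 < 6 < 7 < 8. The simplices of K, each written with vertices in increasing order, are:

  0-simplices (8): [1], [2], [3], [4], [5], [6], [7], [8]
  1-simplices (24): (24 of them)
  2-simplices (16): [1,2,6], [1,2,8], [1,3,7], [1,3,8], [1,4,6], [1,4,7], [2,3,4], [2,3,7], [2,4,5], [2,5,8], [2,6,7], [3,4,6], [3,5,6], [3,5,8], [4,5,7], [5,6,7]

so the chain groups are C_0 ≅ Z^8, C_1 ≅ Z^24, C_2 ≅ Z^16.

The boundary map ∂_1: C_1 → C_0 sends each edge [p,q] (with p < q) to q − p.
This gives a 8×24 integer matrix of rank 7; reducing to Smith normal form yields diagonal entries (1,1,1,1,1,1,1).

The boundary map ∂_2: C_2 → C_1 maps a triangle to the signed sum of its edges. For instance
  ∂[5,6,7] = [6,7] − [5,7] + [5,6],
  ∂[2,4,5] = [4,5] − [2,5] + [2,4].
The resulting 24×16 matrix has rank 15, and its Smith normal form has invariant factors (1,1,1,1,1,1,1,1,1,1,1,1,1,1,1).

Reading off H_k = ker ∂_k / im ∂_{k+1}:

  H_0: rank C_0 − rank ∂_1 = 8 − 7 = 1, and the invariant factors of ∂_1 are all 1, so H_0 ≅ Z.
  H_1: rank ker ∂_1 − rank ∂_2 = (24 − 7) − 15 = 2, and the invariant factors of ∂_2 are all 1, so H_1 ≅ Z^2.
  H_2: rank ker ∂_2 − rank ∂_3 = (16 − 15) − 0 = 1, and there is no ∂_3, so H_2 ≅ Z.

As a check, the Euler characteristic is 8 − 24 + 16 = 0, which agrees with 1 − 2 + 1 = 0.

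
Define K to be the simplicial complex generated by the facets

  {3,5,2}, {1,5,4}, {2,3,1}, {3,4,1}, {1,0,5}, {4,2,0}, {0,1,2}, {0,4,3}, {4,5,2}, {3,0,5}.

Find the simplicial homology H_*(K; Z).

We work with the vertex ordering 0 < 1 < 2 < 3 < 4 < 5. The simplices of K, each written with vertices in increasing order, are:

  0-simplices (6): [0], [1], [2], [3], [4], [5]
  1-simplices (15): [0,1], [0,2], [0,3], [0,4], [0,5], [1,2], [1,3], [1,4], [1,5], [2,3], [2,4], [2,5], [3,4], [3,5], [4,5]
  2-simplices (10): [0,1,2], [0,1,5], [0,2,4], [0,3,4], [0,3,5], [1,2,3], [1,3,4], [1,4,5], [2,3,5], [2,4,5]

so the chain groups are C_0 ≅ Z^6, C_1 ≅ Z^15, C_2 ≅ Z^10.

Boundary ∂_1: C_1 → C_0 is given by ∂[p,q] = [q] − [p]. For instance
  ∂[0,3] = [3] − [0].
As a 6×15 matrix over Z this has rank 5, with invariant factors (1,1,1,1,1).

The boundary map ∂_2: C_2 → C_1 acts by ∂[p,q,r] = [q,r] − [p,r] + [p,q]. For instance
  ∂[0,1,5] = [1,5] − [0,5] + [0,1],
  ∂[0,3,4] = [3,4] − [0,4] + [0,3].
The resulting 15×10 matrix has rank 10, and its Smith normal form has invariant factors (1,1,1,1,1,1,1,1,1,2).

Computing H_k = (kernel of ∂_k) / (image of ∂_{k+1}):

  H_0: rank C_0 − rank ∂_1 = 6 − 5 = 1, and the invariant factors of ∂_1 are all 1, so H_0 ≅ Z.
  H_1: rank ker ∂_1 − rank ∂_2 = (15 − 5) − 10 = 0, and ∂_2 has invariant factor 2 > 1, so H_1 ≅ Z_2.
  H_2: rank ker ∂_2 − rank ∂_3 = (10 − 10) − 0 = 0, and there is no ∂_3, so H_2 ≅ 0.

As a check, the Euler characteristic is 6 − 15 + 10 = 1, which agrees with 1 − 0 + 0 = 1.

H_0 ≅ Z,  H_1 ≅ Z_2,  H_2 = 0.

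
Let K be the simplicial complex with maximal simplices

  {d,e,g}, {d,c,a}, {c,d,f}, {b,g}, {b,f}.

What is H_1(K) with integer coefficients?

Order the vertices as a < b < c < d < e < f < g. Listing each simplex with vertices in this order, K has dimension 2 with simplices:

  0-simplices (7): a, b, c, d, e, f, g
  1-simplices (10): ac, ad, bf, bg, cd, cf, de, df, dg, eg
  2-simplices (3): acd, cdf, deg

giving chain groups C_0 ≅ Z^7, C_1 ≅ Z^10, C_2 ≅ Z^3.

Boundary ∂_1: C_1 → C_0 is given by ∂[p,q] = [q] − [p]. For instance
  ∂df = f − d.
This gives a 7×10 integer matrix of rank 6; reducing to Smith normal form yields diagonal entries (1,1,1,1,1,1).

∂_2: C_2 → C_1 acts by ∂[p,q,r] = [q,r] − [p,r] + [p,q]. For instance
  ∂deg = eg − dg + de,
  ∂acd = cd − ad + ac.
This gives a 10×3 integer matrix of rank 3; reducing to Smith normal form yields diagonal entries (1,1,1).

From H_k ≅ ker(∂_k) / im(∂_{k+1}) we obtain:

  H_1: rank ker ∂_1 − rank ∂_2 = (10 − 6) − 3 = 1, and the invariant factors of ∂_2 are all 1, so H_1 = Z.

H_1 ≅ Z.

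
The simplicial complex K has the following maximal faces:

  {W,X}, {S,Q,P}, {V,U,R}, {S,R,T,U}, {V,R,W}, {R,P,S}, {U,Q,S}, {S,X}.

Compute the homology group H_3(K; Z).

Take the total order P < Q < R < S < T < U < V < W < X on the vertex set. Then K (dimension 3) consists of the simplices:

  0-simplices (9): P, Q, R, S, T, U, V, W, X
  1-simplices (17): PQ, PR, PS, QS, QU, RS, RT, RU, RV, RW, ST, SU, SX, TU, UV, VW, WX
  2-simplices (9): PQS, PRS, QSU, RST, RSU, RTU, RUV, RVW, STU
  3-simplices (1): RSTU

giving chain groups C_0 ≅ Z^9, C_1 ≅ Z^17, C_2 ≅ Z^9, C_3 ≅ Z^1.

The boundary map ∂_1: C_1 → C_0 sends each edge [p,q] (with p < q) to q − p. For instance
  ∂QU = U − Q.
This gives a 9×17 integer matrix of rank 8; reducing to Smith normal form yields diagonal entries (1,1,1,1,1,1,1,1).

The boundary map ∂_2: C_2 → C_1 maps a triangle to the signed sum of its edges. For instance
  ∂RST = ST − RT + RS,
  ∂PRS = RS − PS + PR.
The 17×9 boundary matrix has rank 8 and Smith normal form diag(1,1,1,1,1,1,1,1).

∂_3: C_3 → C_2 sends each 3-simplex σ to the alternating sum Σ_i (−1)^i (σ with its i-th vertex removed). For instance
  ∂RSTU = STU − RTU + RSU − RST.
The resulting 9×1 matrix has rank 1, and its Smith normal form has invariant factors (1).

Reading off H_k = ker ∂_k / im ∂_{k+1}:

  H_3: rank ker ∂_3 − rank ∂_4 = (1 − 1) − 0 = 0, and there is no ∂_4, so H_3 = 0.

H_3 ≅ 0.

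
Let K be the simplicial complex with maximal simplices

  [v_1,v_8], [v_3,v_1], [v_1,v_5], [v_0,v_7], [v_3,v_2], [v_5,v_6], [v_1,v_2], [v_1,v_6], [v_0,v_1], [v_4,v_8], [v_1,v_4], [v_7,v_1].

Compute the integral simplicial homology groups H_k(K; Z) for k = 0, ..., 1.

We work with the vertex ordering v_0 < v_1 < v_2 < v_3 < v_4 < v_5 < v_6 < v_7 < v_8. The simplices of K, each written with vertices in increasing order, are:

  0-simplices (9): [v_0], [v_1], [v_2], [v_3], [v_4], [v_5], [v_6], [v_7], [v_8]
  1-simplices (12): [v_0,v_1], [v_0,v_7], [v_1,v_2], [v_1,v_3], [v_1,v_4], [v_1,v_5], [v_1,v_6], [v_1,v_7], [v_1,v_8], [v_2,v_3], [v_4,v_8], [v_5,v_6]

so the chain groups are C_0 ≅ Z^9, C_1 ≅ Z^12.

Boundary ∂_1: C_1 → C_0 maps an edge to its endpoints' difference, ∂[p,q] = q − p.
As a 9×12 matrix over Z this has rank 8, with invariant factors (1,1,1,1,1,1,1,1).

Reading off H_k = ker ∂_k / im ∂_{k+1}:

  H_0: rank C_0 − rank ∂_1 = 9 − 8 = 1, and the invariant factors of ∂_1 are all 1, so H_0 = Z.
  H_1: rank ker ∂_1 − rank ∂_2 = (12 − 8) − 0 = 4, and there is no ∂_2, so H_1 = Z^4.

H_0 ≅ Z,  H_1 ≅ Z^4.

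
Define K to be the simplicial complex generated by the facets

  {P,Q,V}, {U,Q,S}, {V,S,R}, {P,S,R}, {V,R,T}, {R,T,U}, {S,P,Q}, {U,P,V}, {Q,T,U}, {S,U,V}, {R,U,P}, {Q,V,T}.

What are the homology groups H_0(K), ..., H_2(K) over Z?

H_0 ≅ Z,  H_1 ≅ Z/2Z,  H_2 = 0.

Order the vertices as P < Q < R < S < T < U < V. Listing each simplex with vertices in this order, K has dimension 2 with simplices:

  0-simplices (7): P, Q, R, S, T, U, V
  1-simplices (18): PQ, PR, PS, PU, PV, QS, QT, QU, QV, RS, RT, RU, RV, SU, SV, TU, TV, UV
  2-simplices (12): PQS, PQV, PRS, PRU, PUV, QSU, QTU, QTV, RSV, RTU, RTV, SUV

so the chain groups are C_0 ≅ Z^7, C_1 ≅ Z^18, C_2 ≅ Z^12.

The boundary map ∂_1: C_1 → C_0 maps an edge to its endpoints' difference, ∂[p,q] = q − p.
The 7×18 boundary matrix has rank 6 and Smith normal form diag(1,1,1,1,1,1).

Boundary ∂_2: C_2 → C_1 acts by ∂[p,q,r] = [q,r] − [p,r] + [p,q]. For instance
  ∂RSV = SV − RV + RS,
  ∂RTU = TU − RU + RT.
The 18×12 boundary matrix has rank 12 and Smith normal form diag(1,1,1,1,1,1,1,1,1,1,1,2).

From H_k ≅ ker(∂_k) / im(∂_{k+1}) we obtain:

  H_0: rank C_0 − rank ∂_1 = 7 − 6 = 1, and the invariant factors of ∂_1 are all 1, so H_0 = Z.
  H_1: rank ker ∂_1 − rank ∂_2 = (18 − 6) − 12 = 0, and ∂_2 has invariant factor 2 > 1, so H_1 = Z/2Z.
  H_2: rank ker ∂_2 − rank ∂_3 = (12 − 12) − 0 = 0, and there is no ∂_3, so H_2 = 0.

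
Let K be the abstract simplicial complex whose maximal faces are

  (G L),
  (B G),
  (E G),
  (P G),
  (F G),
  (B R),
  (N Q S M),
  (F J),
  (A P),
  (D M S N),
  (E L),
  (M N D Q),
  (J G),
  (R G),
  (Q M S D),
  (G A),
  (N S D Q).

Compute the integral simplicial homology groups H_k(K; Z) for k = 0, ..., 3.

Take the total order A < B < D < E < F < G < J < L < M < N < P < Q < R < S on the vertex set. Then K (dimension 3) consists of the simplices:

  0-simplices (14): A, B, D, E, F, G, J, L, M, N, P, Q, R, S
  1-simplices (22): AG, AP, BG, BR, DM, DN, DQ, DS, EG, EL, FG, FJ, GJ, GL, GP, GR, MN, MQ, MS, NQ, NS, QS
  2-simplices (10): DMN, DMQ, DMS, DNQ, DNS, DQS, MNQ, MNS, MQS, NQS
  3-simplices (5): DMNQ, DMNS, DMQS, DNQS, MNQS

giving chain groups C_0 ≅ Z^14, C_1 ≅ Z^22, C_2 ≅ Z^10, C_3 ≅ Z^5.

Boundary ∂_1: C_1 → C_0 sends each edge [p,q] (with p < q) to q − p.
This gives a 14×22 integer matrix of rank 12; reducing to Smith normal form yields diagonal entries (1,1,1,1,1,1,1,1,1,1,1,1).

Boundary ∂_2: C_2 → C_1 maps a triangle to the signed sum of its edges. For instance
  ∂DMN = MN − DN + DM,
  ∂DNS = NS − DS + DN.
As a 22×10 matrix over Z this has rank 6, with invariant factors (1,1,1,1,1,1).

The boundary map ∂_3: C_3 → C_2 sends each 3-simplex σ to the alternating sum Σ_i (−1)^i (σ with its i-th vertex removed). For instance
  ∂DMQS = MQS − DQS + DMS − DMQ,
  ∂DMNQ = MNQ − DNQ + DMQ − DMN.
The resulting 10×5 matrix has rank 4, and its Smith normal form has invariant factors (1,1,1,1).

Reading off H_k = ker ∂_k / im ∂_{k+1}:

  H_0: rank C_0 − rank ∂_1 = 14 − 12 = 2, and the invariant factors of ∂_1 are all 1, so H_0 ≅ Z^2.
  H_1: rank ker ∂_1 − rank ∂_2 = (22 − 12) − 6 = 4, and the invariant factors of ∂_2 are all 1, so H_1 ≅ Z^4.
  H_2: rank ker ∂_2 − rank ∂_3 = (10 − 6) − 4 = 0, and the invariant factors of ∂_3 are all 1, so H_2 ≅ 0.
  H_3: rank ker ∂_3 − rank ∂_4 = (5 − 4) − 0 = 1, and there is no ∂_4, so H_3 ≅ Z.

H_0 = Z^2,  H_1 = Z^4,  H_2 = 0,  H_3 = Z.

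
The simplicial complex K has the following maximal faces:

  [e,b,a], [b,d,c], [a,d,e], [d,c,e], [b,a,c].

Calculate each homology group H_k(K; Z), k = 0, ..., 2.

H_0 = Z,  H_1 = Z,  H_2 = 0.

Fix the vertex order a < b < c < d < e and write every simplex with vertices in increasing order. Then dim K = 2 and the simplices of K are:

  0-simplices (5): a, b, c, d, e
  1-simplices (10): ab, ac, ad, ae, bc, bd, be, cd, ce, de
  2-simplices (5): abc, abe, ade, bcd, cde

so the chain groups are C_0 ≅ Z^5, C_1 ≅ Z^10, C_2 ≅ Z^5.

∂_1: C_1 → C_0 is given by ∂[p,q] = [q] − [p]. For instance
  ∂bc = c − b.
This gives a 5×10 integer matrix of rank 4; reducing to Smith normal form yields diagonal entries (1,1,1,1).

∂_2: C_2 → C_1 sends each 2-simplex [p,q,r] to [q,r] − [p,r] + [p,q]. For instance
  ∂abc = bc − ac + ab,
  ∂ade = de − ae + ad.
As a 10×5 matrix over Z this has rank 5, with invariant factors (1,1,1,1,1).

Computing H_k = (kernel of ∂_k) / (image of ∂_{k+1}):

  H_0: rank C_0 − rank ∂_1 = 5 − 4 = 1, and the invariant factors of ∂_1 are all 1, so H_0 = Z.
  H_1: rank ker ∂_1 − rank ∂_2 = (10 − 4) − 5 = 1, and the invariant factors of ∂_2 are all 1, so H_1 = Z.
  H_2: rank ker ∂_2 − rank ∂_3 = (5 − 5) − 0 = 0, and there is no ∂_3, so H_2 = 0.

As a check, the Euler characteristic is 5 − 10 + 5 = 0, which agrees with 1 − 1 + 0 = 0.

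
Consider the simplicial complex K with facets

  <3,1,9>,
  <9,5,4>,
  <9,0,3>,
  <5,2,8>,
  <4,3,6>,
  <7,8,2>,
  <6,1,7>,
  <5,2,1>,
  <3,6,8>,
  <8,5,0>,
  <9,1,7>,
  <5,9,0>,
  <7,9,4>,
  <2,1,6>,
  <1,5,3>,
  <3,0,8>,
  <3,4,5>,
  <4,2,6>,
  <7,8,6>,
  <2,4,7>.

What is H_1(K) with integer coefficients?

H_1 = Z ⊕ Z_2.

We work with the vertex ordering 0 < 1 < 2 < 3 < 4 < 5 < 6 < 7 < 8 < 9. The simplices of K, each written with vertices in increasing order, are:

  0-simplices (10): [0], [1], [2], [3], [4], [5], [6], [7], [8], [9]
  1-simplices (30): (30 of them)
  2-simplices (20): (20 of them)

so the chain groups are C_0 ≅ Z^10, C_1 ≅ Z^30, C_2 ≅ Z^20.

Boundary ∂_1: C_1 → C_0 is given by ∂[p,q] = [q] − [p].
As a 10×30 matrix over Z this has rank 9, with invariant factors (1,1,1,1,1,1,1,1,1).

The boundary map ∂_2: C_2 → C_1 maps a triangle to the signed sum of its edges. For instance
  ∂[2,4,7] = [4,7] − [2,7] + [2,4],
  ∂[1,6,7] = [6,7] − [1,7] + [1,6].
As a 30×20 matrix over Z this has rank 20, with invariant factors (1,1,1,1,1,1,1,1,1,1,1,1,1,1,1,1,1,1,1,2).

From H_k ≅ ker(∂_k) / im(∂_{k+1}) we obtain:

  H_1: rank ker ∂_1 − rank ∂_2 = (30 − 9) − 20 = 1, and ∂_2 has invariant factor 2 > 1, so H_1 ≅ Z ⊕ Z_2.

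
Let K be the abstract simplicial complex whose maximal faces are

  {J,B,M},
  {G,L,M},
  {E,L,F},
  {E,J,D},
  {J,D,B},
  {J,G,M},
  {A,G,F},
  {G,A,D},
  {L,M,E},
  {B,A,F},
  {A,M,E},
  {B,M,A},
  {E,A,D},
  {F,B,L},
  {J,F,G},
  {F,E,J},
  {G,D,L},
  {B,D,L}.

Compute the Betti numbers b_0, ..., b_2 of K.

b_0 = 1, b_1 = 2, b_2 = 1.

Fix the vertex order A < B < D < E < F < G < J < L < M and write every simplex with vertices in increasing order. Then dim K = 2 and the simplices of K are:

  0-simplices (9): A, B, D, E, F, G, J, L, M
  1-simplices (27): AB, AD, AE, AF, AG, AM, BD, BF, BJ, BL, BM, DE, DG, DJ, DL, EF, EJ, EL, EM, FG, FJ, FL, GJ, GL, GM, JM, LM
  2-simplices (18): ABF, ABM, ADE, ADG, AEM, AFG, BDJ, BDL, BFL, BJM, DEJ, DGL, EFJ, EFL, ELM, FGJ, GJM, GLM

so the chain groups are C_0 ≅ Z^9, C_1 ≅ Z^27, C_2 ≅ Z^18.

∂_1: C_1 → C_0 sends each edge [p,q] (with p < q) to q − p. For instance
  ∂AB = B − A.
The 9×27 boundary matrix has rank 8 and Smith normal form diag(1,1,1,1,1,1,1,1).

Boundary ∂_2: C_2 → C_1 maps a triangle to the signed sum of its edges. For instance
  ∂ELM = LM − EM + EL,
  ∂ADE = DE − AE + AD.
The 27×18 boundary matrix has rank 17 and Smith normal form diag(1,1,1,1,1,1,1,1,1,1,1,1,1,1,1,1,1).

Computing H_k = (kernel of ∂_k) / (image of ∂_{k+1}):

  H_0: rank C_0 − rank ∂_1 = 9 − 8 = 1, and the invariant factors of ∂_1 are all 1, so H_0 = Z.
  H_1: rank ker ∂_1 − rank ∂_2 = (27 − 8) − 17 = 2, and the invariant factors of ∂_2 are all 1, so H_1 = Z^2.
  H_2: rank ker ∂_2 − rank ∂_3 = (18 − 17) − 0 = 1, and there is no ∂_3, so H_2 = Z.

As a check, the Euler characteristic is 9 − 27 + 18 = 0, which agrees with 1 − 2 + 1 = 0.
(K is a triangulation of the torus T^2.)

Hence the Betti numbers are b_0 = 1, b_1 = 2, b_2 = 1.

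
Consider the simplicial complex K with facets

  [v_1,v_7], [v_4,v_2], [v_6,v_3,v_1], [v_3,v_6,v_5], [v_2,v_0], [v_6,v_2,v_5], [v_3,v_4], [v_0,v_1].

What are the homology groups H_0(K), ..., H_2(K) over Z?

H_0 = Z,  H_1 = Z^2,  H_2 = 0.

Take the total order v_0 < v_1 < v_2 < v_3 < v_4 < v_5 < v_6 < v_7 on the vertex set. Then K (dimension 2) consists of the simplices:

  0-simplices (8): [v_0], [v_1], [v_2], [v_3], [v_4], [v_5], [v_6], [v_7]
  1-simplices (12): [v_0,v_1], [v_0,v_2], [v_1,v_3], [v_1,v_6], [v_1,v_7], [v_2,v_4], [v_2,v_5], [v_2,v_6], [v_3,v_4], [v_3,v_5], [v_3,v_6], [v_5,v_6]
  2-simplices (3): [v_1,v_3,v_6], [v_2,v_5,v_6], [v_3,v_5,v_6]

giving chain groups C_0 ≅ Z^8, C_1 ≅ Z^12, C_2 ≅ Z^3.

Boundary ∂_1: C_1 → C_0 is given by ∂[p,q] = [q] − [p]. For instance
  ∂[v_2,v_4] = [v_4] − [v_2].
As a 8×12 matrix over Z this has rank 7, with invariant factors (1,1,1,1,1,1,1).

Boundary ∂_2: C_2 → C_1 maps a triangle to the signed sum of its edges. For instance
  ∂[v_3,v_5,v_6] = [v_5,v_6] − [v_3,v_6] + [v_3,v_5],
  ∂[v_1,v_3,v_6] = [v_3,v_6] − [v_1,v_6] + [v_1,v_3].
This gives a 12×3 integer matrix of rank 3; reducing to Smith normal form yields diagonal entries (1,1,1).

Reading off H_k = ker ∂_k / im ∂_{k+1}:

  H_0: rank C_0 − rank ∂_1 = 8 − 7 = 1, and the invariant factors of ∂_1 are all 1, so H_0 = Z.
  H_1: rank ker ∂_1 − rank ∂_2 = (12 − 7) − 3 = 2, and the invariant factors of ∂_2 are all 1, so H_1 = Z^2.
  H_2: rank ker ∂_2 − rank ∂_3 = (3 − 3) − 0 = 0, and there is no ∂_3, so H_2 = 0.

As a check, the Euler characteristic is 8 − 12 + 3 = -1, which agrees with 1 − 2 + 0 = -1.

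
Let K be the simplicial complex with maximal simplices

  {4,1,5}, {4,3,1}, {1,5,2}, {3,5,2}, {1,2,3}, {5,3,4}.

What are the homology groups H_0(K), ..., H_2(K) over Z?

Fix the vertex order 1 < 2 < 3 < 4 < 5 and write every simplex with vertices in increasing order. Then dim K = 2 and the simplices of K are:

  0-simplices (5): [1], [2], [3], [4], [5]
  1-simplices (9): [1,2], [1,3], [1,4], [1,5], [2,3], [2,5], [3,4], [3,5], [4,5]
  2-simplices (6): [1,2,3], [1,2,5], [1,3,4], [1,4,5], [2,3,5], [3,4,5]

Hence C_0 ≅ Z^5, C_1 ≅ Z^9, C_2 ≅ Z^6.

∂_1: C_1 → C_0 sends each edge [p,q] (with p < q) to q − p. For instance
  ∂[2,3] = [3] − [2].
The 5×9 boundary matrix has rank 4 and Smith normal form diag(1,1,1,1).

Boundary ∂_2: C_2 → C_1 maps a triangle to the signed sum of its edges. For instance
  ∂[1,2,3] = [2,3] − [1,3] + [1,2],
  ∂[3,4,5] = [4,5] − [3,5] + [3,4].
This gives a 9×6 integer matrix of rank 5; reducing to Smith normal form yields diagonal entries (1,1,1,1,1).

Now H_k = ker ∂_k / im ∂_{k+1}, so:

  H_0: rank C_0 − rank ∂_1 = 5 − 4 = 1, and the invariant factors of ∂_1 are all 1, so H_0 ≅ Z.
  H_1: rank ker ∂_1 − rank ∂_2 = (9 − 4) − 5 = 0, and the invariant factors of ∂_2 are all 1, so H_1 ≅ 0.
  H_2: rank ker ∂_2 − rank ∂_3 = (6 − 5) − 0 = 1, and there is no ∂_3, so H_2 ≅ Z.

As a check, the Euler characteristic is 5 − 9 + 6 = 2, which agrees with 1 − 0 + 1 = 2.

H_0 = Z,  H_1 = 0,  H_2 = Z.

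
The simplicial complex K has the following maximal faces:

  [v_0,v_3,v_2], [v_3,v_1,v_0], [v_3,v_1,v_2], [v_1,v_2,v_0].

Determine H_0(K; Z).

H_0 = Z.

K has 4 vertices, 6 edges, 4 triangles.
rank ∂_0 = 0, rank ∂_1 = 3 ⇒ b_0 = 4 − 0 − 3 = 1; all invariant factors of ∂_1 are 1 so no torsion. So H_0 ≅ Z.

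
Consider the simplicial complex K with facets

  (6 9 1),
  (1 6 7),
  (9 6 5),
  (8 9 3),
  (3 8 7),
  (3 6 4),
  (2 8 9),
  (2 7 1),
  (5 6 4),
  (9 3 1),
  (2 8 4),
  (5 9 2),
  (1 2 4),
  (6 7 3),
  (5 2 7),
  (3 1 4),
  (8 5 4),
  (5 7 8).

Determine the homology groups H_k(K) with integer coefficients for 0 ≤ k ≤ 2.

H_0 ≅ Z,  H_1 ≅ Z ⊕ Z/2Z,  H_2 = 0.

We work with the vertex ordering 1 < 2 < 3 < 4 < 5 < 6 < 7 < 8 < 9. The simplices of K, each written with vertices in increasing order, are:

  0-simplices (9): [1], [2], [3], [4], [5], [6], [7], [8], [9]
  1-simplices (27): (27 of them)
  2-simplices (18): [1,2,4], [1,2,7], [1,3,4], [1,3,9], [1,6,7], [1,6,9], [2,4,8], [2,5,7], [2,5,9], [2,8,9], [3,4,6], [3,6,7], [3,7,8], [3,8,9], [4,5,6], [4,5,8], [5,6,9], [5,7,8]

giving chain groups C_0 ≅ Z^9, C_1 ≅ Z^27, C_2 ≅ Z^18.

∂_1: C_1 → C_0 maps an edge to its endpoints' difference, ∂[p,q] = q − p. For instance
  ∂[4,5] = [5] − [4].
The 9×27 boundary matrix has rank 8 and Smith normal form diag(1,1,1,1,1,1,1,1).

∂_2: C_2 → C_1 sends each 2-simplex [p,q,r] to [q,r] − [p,r] + [p,q]. For instance
  ∂[1,6,7] = [6,7] − [1,7] + [1,6],
  ∂[2,5,7] = [5,7] − [2,7] + [2,5].
This gives a 27×18 integer matrix of rank 18; reducing to Smith normal form yields diagonal entries (1,1,1,1,1,1,1,1,1,1,1,1,1,1,1,1,1,2).

Computing H_k = (kernel of ∂_k) / (image of ∂_{k+1}):

  H_0: rank C_0 − rank ∂_1 = 9 − 8 = 1, and the invariant factors of ∂_1 are all 1, so H_0 = Z.
  H_1: rank ker ∂_1 − rank ∂_2 = (27 − 8) − 18 = 1, and ∂_2 has invariant factor 2 > 1, so H_1 = Z ⊕ Z/2Z.
  H_2: rank ker ∂_2 − rank ∂_3 = (18 − 18) − 0 = 0, and there is no ∂_3, so H_2 = 0.

As a check, the Euler characteristic is 9 − 27 + 18 = 0, which agrees with 1 − 1 + 0 = 0.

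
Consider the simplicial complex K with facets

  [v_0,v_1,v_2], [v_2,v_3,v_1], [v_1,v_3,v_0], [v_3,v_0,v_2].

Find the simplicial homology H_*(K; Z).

Order the vertices as v_0 < v_1 < v_2 < v_3. Listing each simplex with vertices in this order, K has dimension 2 with simplices:

  0-simplices (4): [v_0], [v_1], [v_2], [v_3]
  1-simplices (6): [v_0,v_1], [v_0,v_2], [v_0,v_3], [v_1,v_2], [v_1,v_3], [v_2,v_3]
  2-simplices (4): [v_0,v_1,v_2], [v_0,v_1,v_3], [v_0,v_2,v_3], [v_1,v_2,v_3]

Hence C_0 ≅ Z^4, C_1 ≅ Z^6, C_2 ≅ Z^4.

∂_1: C_1 → C_0 is given by ∂[p,q] = [q] − [p]. For instance
  ∂[v_0,v_1] = [v_1] − [v_0].
The 4×6 boundary matrix has rank 3 and Smith normal form diag(1,1,1).

∂_2: C_2 → C_1 acts by ∂[p,q,r] = [q,r] − [p,r] + [p,q]. For instance
  ∂[v_0,v_1,v_2] = [v_1,v_2] − [v_0,v_2] + [v_0,v_1],
  ∂[v_0,v_1,v_3] = [v_1,v_3] − [v_0,v_3] + [v_0,v_1].
This gives a 6×4 integer matrix of rank 3; reducing to Smith normal form yields diagonal entries (1,1,1).

Now H_k = ker ∂_k / im ∂_{k+1}, so:

  H_0: rank C_0 − rank ∂_1 = 4 − 3 = 1, and the invariant factors of ∂_1 are all 1, so H_0 = Z.
  H_1: rank ker ∂_1 − rank ∂_2 = (6 − 3) − 3 = 0, and the invariant factors of ∂_2 are all 1, so H_1 = 0.
  H_2: rank ker ∂_2 − rank ∂_3 = (4 − 3) − 0 = 1, and there is no ∂_3, so H_2 = Z.

As a check, the Euler characteristic is 4 − 6 + 4 = 2, which agrees with 1 − 0 + 1 = 2.

H_0 ≅ Z,  H_1 = 0,  H_2 ≅ Z.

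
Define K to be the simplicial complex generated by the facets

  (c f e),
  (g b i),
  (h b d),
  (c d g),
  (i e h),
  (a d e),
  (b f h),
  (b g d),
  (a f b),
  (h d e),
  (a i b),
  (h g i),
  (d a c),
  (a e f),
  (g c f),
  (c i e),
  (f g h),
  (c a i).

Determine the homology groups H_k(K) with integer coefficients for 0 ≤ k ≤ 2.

We work with the vertex ordering a < b < c < d < e < f < g < h < i. The simplices of K, each written with vertices in increasing order, are:

  0-simplices (9): a, b, c, d, e, f, g, h, i
  1-simplices (27): ab, ac, ad, ae, af, ai, bd, bf, bg, bh, bi, cd, ce, cf, cg, ci, de, dg, dh, ef, eh, ei, fg, fh, gh, gi, hi
  2-simplices (18): abf, abi, acd, aci, ade, aef, bdg, bdh, bfh, bgi, cdg, cef, cei, cfg, deh, ehi, fgh, ghi

giving chain groups C_0 ≅ Z^9, C_1 ≅ Z^27, C_2 ≅ Z^18.

∂_1: C_1 → C_0 maps an edge to its endpoints' difference, ∂[p,q] = q − p.
The resulting 9×27 matrix has rank 8, and its Smith normal form has invariant factors (1,1,1,1,1,1,1,1).

Boundary ∂_2: C_2 → C_1 maps a triangle to the signed sum of its edges. For instance
  ∂bfh = fh − bh + bf,
  ∂bdh = dh − bh + bd.
The 27×18 boundary matrix has rank 18 and Smith normal form diag(1,1,1,1,1,1,1,1,1,1,1,1,1,1,1,1,1,2).

Computing H_k = (kernel of ∂_k) / (image of ∂_{k+1}):

  H_0: rank C_0 − rank ∂_1 = 9 − 8 = 1, and the invariant factors of ∂_1 are all 1, so H_0 ≅ Z.
  H_1: rank ker ∂_1 − rank ∂_2 = (27 − 8) − 18 = 1, and ∂_2 has invariant factor 2 > 1, so H_1 ≅ Z ⊕ Z/2Z.
  H_2: rank ker ∂_2 − rank ∂_3 = (18 − 18) − 0 = 0, and there is no ∂_3, so H_2 ≅ 0.

H_0 ≅ Z,  H_1 ≅ Z ⊕ Z/2Z,  H_2 = 0.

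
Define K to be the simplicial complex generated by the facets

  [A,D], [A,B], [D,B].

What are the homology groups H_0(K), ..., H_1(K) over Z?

H_0 ≅ Z,  H_1 ≅ Z.

Order the vertices as A < B < D. Listing each simplex with vertices in this order, K has dimension 1 with simplices:

  0-simplices (3): A, B, D
  1-simplices (3): AB, AD, BD

Hence C_0 ≅ Z^3, C_1 ≅ Z^3.

Boundary ∂_1: C_1 → C_0 sends each edge [p,q] (with p < q) to q − p.
This gives a 3×3 integer matrix of rank 2; reducing to Smith normal form yields diagonal entries (1,1).

Now H_k = ker ∂_k / im ∂_{k+1}, so:

  H_0: rank C_0 − rank ∂_1 = 3 − 2 = 1, and the invariant factors of ∂_1 are all 1, so H_0 = Z.
  H_1: rank ker ∂_1 − rank ∂_2 = (3 − 2) − 0 = 1, and there is no ∂_2, so H_1 = Z.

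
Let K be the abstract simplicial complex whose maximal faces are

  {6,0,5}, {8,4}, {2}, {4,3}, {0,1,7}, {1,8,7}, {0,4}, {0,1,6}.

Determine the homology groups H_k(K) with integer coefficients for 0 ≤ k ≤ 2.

H_0 = Z^2,  H_1 = Z,  H_2 = 0.

Take the total order 0 < 1 < 2 < 3 < 4 < 5 < 6 < 7 < 8 on the vertex set. Then K (dimension 2) consists of the simplices:

  0-simplices (9): [0], [1], [2], [3], [4], [5], [6], [7], [8]
  1-simplices (12): [0,1], [0,4], [0,5], [0,6], [0,7], [1,6], [1,7], [1,8], [3,4], [4,8], [5,6], [7,8]
  2-simplices (4): [0,1,6], [0,1,7], [0,5,6], [1,7,8]

so the chain groups are C_0 ≅ Z^9, C_1 ≅ Z^12, C_2 ≅ Z^4.

Boundary ∂_1: C_1 → C_0 maps an edge to its endpoints' difference, ∂[p,q] = q − p. For instance
  ∂[1,7] = [7] − [1].
The 9×12 boundary matrix has rank 7 and Smith normal form diag(1,1,1,1,1,1,1).

The boundary map ∂_2: C_2 → C_1 sends each 2-simplex [p,q,r] to [q,r] − [p,r] + [p,q]. For instance
  ∂[1,7,8] = [7,8] − [1,8] + [1,7],
  ∂[0,1,6] = [1,6] − [0,6] + [0,1].
As a 12×4 matrix over Z this has rank 4, with invariant factors (1,1,1,1).

Computing H_k = (kernel of ∂_k) / (image of ∂_{k+1}):

  H_0: rank C_0 − rank ∂_1 = 9 − 7 = 2, and the invariant factors of ∂_1 are all 1, so H_0 = Z^2.
  H_1: rank ker ∂_1 − rank ∂_2 = (12 − 7) − 4 = 1, and the invariant factors of ∂_2 are all 1, so H_1 = Z.
  H_2: rank ker ∂_2 − rank ∂_3 = (4 − 4) − 0 = 0, and there is no ∂_3, so H_2 = 0.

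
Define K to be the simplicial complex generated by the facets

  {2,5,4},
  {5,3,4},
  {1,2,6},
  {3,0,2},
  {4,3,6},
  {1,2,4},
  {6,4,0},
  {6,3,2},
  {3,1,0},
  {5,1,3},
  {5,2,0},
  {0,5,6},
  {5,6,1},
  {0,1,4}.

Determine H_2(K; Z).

H_2 ≅ Z.

Fix the vertex order 0 < 1 < 2 < 3 < 4 < 5 < 6 and write every simplex with vertices in increasing order. Then dim K = 2 and the simplices of K are:

  0-simplices (7): [0], [1], [2], [3], [4], [5], [6]
  1-simplices (21): [0,1], [0,2], [0,3], [0,4], [0,5], [0,6], [1,2], [1,3], [1,4], [1,5], [1,6], [2,3], [2,4], [2,5], [2,6], [3,4], [3,5], [3,6], [4,5], [4,6], [5,6]
  2-simplices (14): [0,1,3], [0,1,4], [0,2,3], [0,2,5], [0,4,6], [0,5,6], [1,2,4], [1,2,6], [1,3,5], [1,5,6], [2,3,6], [2,4,5], [3,4,5], [3,4,6]

giving chain groups C_0 ≅ Z^7, C_1 ≅ Z^21, C_2 ≅ Z^14.

∂_1: C_1 → C_0 sends each edge [p,q] (with p < q) to q − p.
As a 7×21 matrix over Z this has rank 6, with invariant factors (1,1,1,1,1,1).

∂_2: C_2 → C_1 sends each 2-simplex [p,q,r] to [q,r] − [p,r] + [p,q]. For instance
  ∂[1,2,4] = [2,4] − [1,4] + [1,2],
  ∂[1,5,6] = [5,6] − [1,6] + [1,5].
As a 21×14 matrix over Z this has rank 13, with invariant factors (1,1,1,1,1,1,1,1,1,1,1,1,1).

From H_k ≅ ker(∂_k) / im(∂_{k+1}) we obtain:

  H_2: rank ker ∂_2 − rank ∂_3 = (14 − 13) − 0 = 1, and there is no ∂_3, so H_2 = Z.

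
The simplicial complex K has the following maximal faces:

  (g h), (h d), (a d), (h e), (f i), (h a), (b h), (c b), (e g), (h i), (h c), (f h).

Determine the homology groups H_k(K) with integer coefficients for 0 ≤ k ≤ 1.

Fix the vertex order a < b < c < d < e < f < g < h < i and write every simplex with vertices in increasing order. Then dim K = 1 and the simplices of K are:

  0-simplices (9): a, b, c, d, e, f, g, h, i
  1-simplices (12): ad, ah, bc, bh, ch, dh, eg, eh, fh, fi, gh, hi

Hence C_0 ≅ Z^9, C_1 ≅ Z^12.

The boundary map ∂_1: C_1 → C_0 is given by ∂[p,q] = [q] − [p]. For instance
  ∂gh = h − g.
This gives a 9×12 integer matrix of rank 8; reducing to Smith normal form yields diagonal entries (1,1,1,1,1,1,1,1).

Now H_k = ker ∂_k / im ∂_{k+1}, so:

  H_0: rank C_0 − rank ∂_1 = 9 − 8 = 1, and the invariant factors of ∂_1 are all 1, so H_0 = Z.
  H_1: rank ker ∂_1 − rank ∂_2 = (12 − 8) − 0 = 4, and there is no ∂_2, so H_1 = Z^4.

As a check, the Euler characteristic is 9 − 12 = -3, which agrees with 1 − 4 = -3.

H_0 ≅ Z,  H_1 ≅ Z^4.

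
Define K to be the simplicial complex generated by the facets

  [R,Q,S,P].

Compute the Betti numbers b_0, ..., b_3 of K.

b_0 = 1, b_1 = 0, b_2 = 0, b_3 = 0.

Take the total order P < Q < R < S on the vertex set. Then K (dimension 3) consists of the simplices:

  0-simplices (4): P, Q, R, S
  1-simplices (6): PQ, PR, PS, QR, QS, RS
  2-simplices (4): PQR, PQS, PRS, QRS
  3-simplices (1): PQRS

so the chain groups are C_0 ≅ Z^4, C_1 ≅ Z^6, C_2 ≅ Z^4, C_3 ≅ Z^1.

∂_1: C_1 → C_0 is given by ∂[p,q] = [q] − [p]. For instance
  ∂PS = S − P.
The resulting 4×6 matrix has rank 3, and its Smith normal form has invariant factors (1,1,1).

∂_2: C_2 → C_1 sends each 2-simplex [p,q,r] to [q,r] − [p,r] + [p,q]. For instance
  ∂PQS = QS − PS + PQ,
  ∂PRS = RS − PS + PR.
The 6×4 boundary matrix has rank 3 and Smith normal form diag(1,1,1).

Boundary ∂_3: C_3 → C_2 sends each 3-simplex σ to the alternating sum Σ_i (−1)^i (σ with its i-th vertex removed). For instance
  ∂PQRS = QRS − PRS + PQS − PQR.
The 4×1 boundary matrix has rank 1 and Smith normal form diag(1).

Computing H_k = (kernel of ∂_k) / (image of ∂_{k+1}):

  H_0: rank C_0 − rank ∂_1 = 4 − 3 = 1, and the invariant factors of ∂_1 are all 1, so H_0 ≅ Z.
  H_1: rank ker ∂_1 − rank ∂_2 = (6 − 3) − 3 = 0, and the invariant factors of ∂_2 are all 1, so H_1 ≅ 0.
  H_2: rank ker ∂_2 − rank ∂_3 = (4 − 3) − 1 = 0, and the invariant factors of ∂_3 are all 1, so H_2 ≅ 0.
  H_3: rank ker ∂_3 − rank ∂_4 = (1 − 1) − 0 = 0, and there is no ∂_4, so H_3 ≅ 0.

Hence the Betti numbers are b_0 = 1, b_1 = 0, b_2 = 0, b_3 = 0.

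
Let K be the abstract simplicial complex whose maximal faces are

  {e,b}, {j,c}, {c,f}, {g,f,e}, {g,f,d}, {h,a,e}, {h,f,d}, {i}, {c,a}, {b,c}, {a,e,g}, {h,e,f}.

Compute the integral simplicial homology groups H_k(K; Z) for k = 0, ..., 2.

Take the total order a < b < c < d < e < f < g < h < i < j on the vertex set. Then K (dimension 2) consists of the simplices:

  0-simplices (10): a, b, c, d, e, f, g, h, i, j
  1-simplices (16): ac, ae, ag, ah, bc, be, cf, cj, df, dg, dh, ef, eg, eh, fg, fh
  2-simplices (6): aeg, aeh, dfg, dfh, efg, efh

Hence C_0 ≅ Z^10, C_1 ≅ Z^16, C_2 ≅ Z^6.

The boundary map ∂_1: C_1 → C_0 sends each edge [p,q] (with p < q) to q − p.
As a 10×16 matrix over Z this has rank 8, with invariant factors (1,1,1,1,1,1,1,1).

The boundary map ∂_2: C_2 → C_1 acts by ∂[p,q,r] = [q,r] − [p,r] + [p,q]. For instance
  ∂dfg = fg − dg + df,
  ∂aeh = eh − ah + ae.
The resulting 16×6 matrix has rank 6, and its Smith normal form has invariant factors (1,1,1,1,1,1).

From H_k ≅ ker(∂_k) / im(∂_{k+1}) we obtain:

  H_0: rank C_0 − rank ∂_1 = 10 − 8 = 2, and the invariant factors of ∂_1 are all 1, so H_0 = Z^2.
  H_1: rank ker ∂_1 − rank ∂_2 = (16 − 8) − 6 = 2, and the invariant factors of ∂_2 are all 1, so H_1 = Z^2.
  H_2: rank ker ∂_2 − rank ∂_3 = (6 − 6) − 0 = 0, and there is no ∂_3, so H_2 = 0.

As a check, the Euler characteristic is 10 − 16 + 6 = 0, which agrees with 2 − 2 + 0 = 0.

H_0 ≅ Z^2,  H_1 ≅ Z^2,  H_2 = 0.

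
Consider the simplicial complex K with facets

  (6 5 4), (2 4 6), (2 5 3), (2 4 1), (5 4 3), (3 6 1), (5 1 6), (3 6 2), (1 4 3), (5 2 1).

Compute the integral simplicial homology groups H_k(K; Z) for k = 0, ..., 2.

Order the vertices as 1 < 2 < 3 < 4 < 5 < 6. Listing each simplex with vertices in this order, K has dimension 2 with simplices:

  0-simplices (6): [1], [2], [3], [4], [5], [6]
  1-simplices (15): [1,2], [1,3], [1,4], [1,5], [1,6], [2,3], [2,4], [2,5], [2,6], [3,4], [3,5], [3,6], [4,5], [4,6], [5,6]
  2-simplices (10): [1,2,4], [1,2,5], [1,3,4], [1,3,6], [1,5,6], [2,3,5], [2,3,6], [2,4,6], [3,4,5], [4,5,6]

giving chain groups C_0 ≅ Z^6, C_1 ≅ Z^15, C_2 ≅ Z^10.

∂_1: C_1 → C_0 is given by ∂[p,q] = [q] − [p].
The resulting 6×15 matrix has rank 5, and its Smith normal form has invariant factors (1,1,1,1,1).

Boundary ∂_2: C_2 → C_1 sends each 2-simplex [p,q,r] to [q,r] − [p,r] + [p,q]. For instance
  ∂[1,2,5] = [2,5] − [1,5] + [1,2],
  ∂[4,5,6] = [5,6] − [4,6] + [4,5].
The 15×10 boundary matrix has rank 10 and Smith normal form diag(1,1,1,1,1,1,1,1,1,2).

From H_k ≅ ker(∂_k) / im(∂_{k+1}) we obtain:

  H_0: rank C_0 − rank ∂_1 = 6 − 5 = 1, and the invariant factors of ∂_1 are all 1, so H_0 = Z.
  H_1: rank ker ∂_1 − rank ∂_2 = (15 − 5) − 10 = 0, and ∂_2 has invariant factor 2 > 1, so H_1 = Z_2.
  H_2: rank ker ∂_2 − rank ∂_3 = (10 − 10) − 0 = 0, and there is no ∂_3, so H_2 = 0.

H_0 ≅ Z,  H_1 ≅ Z_2,  H_2 = 0.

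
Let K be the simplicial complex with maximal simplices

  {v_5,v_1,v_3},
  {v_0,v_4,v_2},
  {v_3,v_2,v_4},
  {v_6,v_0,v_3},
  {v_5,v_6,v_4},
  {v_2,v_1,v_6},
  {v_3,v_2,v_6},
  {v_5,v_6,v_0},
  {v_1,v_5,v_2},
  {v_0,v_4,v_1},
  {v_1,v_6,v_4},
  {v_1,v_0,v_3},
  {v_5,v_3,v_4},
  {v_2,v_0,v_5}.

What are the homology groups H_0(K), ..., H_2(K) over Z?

Fix the vertex order v_0 < v_1 < v_2 < v_3 < v_4 < v_5 < v_6 and write every simplex with vertices in increasing order. Then dim K = 2 and the simplices of K are:

  0-simplices (7): [v_0], [v_1], [v_2], [v_3], [v_4], [v_5], [v_6]
  1-simplices (21): (21 of them)
  2-simplices (14): (14 of them)

giving chain groups C_0 ≅ Z^7, C_1 ≅ Z^21, C_2 ≅ Z^14.

Boundary ∂_1: C_1 → C_0 sends each edge [p,q] (with p < q) to q − p. For instance
  ∂[v_0,v_2] = [v_2] − [v_0].
This gives a 7×21 integer matrix of rank 6; reducing to Smith normal form yields diagonal entries (1,1,1,1,1,1).

∂_2: C_2 → C_1 maps a triangle to the signed sum of its edges. For instance
  ∂[v_0,v_1,v_3] = [v_1,v_3] − [v_0,v_3] + [v_0,v_1],
  ∂[v_1,v_2,v_5] = [v_2,v_5] − [v_1,v_5] + [v_1,v_2].
The 21×14 boundary matrix has rank 13 and Smith normal form diag(1,1,1,1,1,1,1,1,1,1,1,1,1).

Reading off H_k = ker ∂_k / im ∂_{k+1}:

  H_0: rank C_0 − rank ∂_1 = 7 − 6 = 1, and the invariant factors of ∂_1 are all 1, so H_0 ≅ Z.
  H_1: rank ker ∂_1 − rank ∂_2 = (21 − 6) − 13 = 2, and the invariant factors of ∂_2 are all 1, so H_1 ≅ Z^2.
  H_2: rank ker ∂_2 − rank ∂_3 = (14 − 13) − 0 = 1, and there is no ∂_3, so H_2 ≅ Z.

H_0 ≅ Z,  H_1 ≅ Z^2,  H_2 ≅ Z.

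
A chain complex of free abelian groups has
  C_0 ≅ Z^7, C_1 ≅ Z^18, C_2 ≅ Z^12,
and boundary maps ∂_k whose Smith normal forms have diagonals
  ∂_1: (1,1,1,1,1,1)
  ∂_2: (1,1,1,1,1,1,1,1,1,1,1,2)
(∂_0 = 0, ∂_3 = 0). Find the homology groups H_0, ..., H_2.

H_0: b_0 = 7 − 0 − 6 = 1; torsion from ∂_1 factors > 1: none. So H_0 ≅ Z.
H_1: b_1 = 18 − 6 − 12 = 0; torsion from ∂_2 factors > 1: [2]. So H_1 ≅ Z/2.
H_2: b_2 = 12 − 12 − 0 = 0; torsion from ∂_3 factors > 1: none. So H_2 ≅ 0.

H_0 ≅ Z,  H_1 ≅ Z/2,  H_2 = 0.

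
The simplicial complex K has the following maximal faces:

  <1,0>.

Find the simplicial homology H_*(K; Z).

H_0 ≅ Z,  H_1 = 0.

Fix the vertex order 0 < 1 and write every simplex with vertices in increasing order. Then dim K = 1 and the simplices of K are:

  0-simplices (2): [0], [1]
  1-simplices (1): [0,1]

giving chain groups C_0 ≅ Z^2, C_1 ≅ Z^1.

∂_1: C_1 → C_0 sends each edge [p,q] (with p < q) to q − p.
As a 2×1 matrix over Z this has rank 1, with invariant factors (1).

Now H_k = ker ∂_k / im ∂_{k+1}, so:

  H_0: rank C_0 − rank ∂_1 = 2 − 1 = 1, and the invariant factors of ∂_1 are all 1, so H_0 ≅ Z.
  H_1: rank ker ∂_1 − rank ∂_2 = (1 − 1) − 0 = 0, and there is no ∂_2, so H_1 ≅ 0.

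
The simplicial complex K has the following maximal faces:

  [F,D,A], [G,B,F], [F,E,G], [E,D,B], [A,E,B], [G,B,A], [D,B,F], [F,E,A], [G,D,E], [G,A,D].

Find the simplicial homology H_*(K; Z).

Order the vertices as A < B < D < E < F < G. Listing each simplex with vertices in this order, K has dimension 2 with simplices:

  0-simplices (6): A, B, D, E, F, G
  1-simplices (15): AB, AD, AE, AF, AG, BD, BE, BF, BG, DE, DF, DG, EF, EG, FG
  2-simplices (10): ABE, ABG, ADF, ADG, AEF, BDE, BDF, BFG, DEG, EFG

giving chain groups C_0 ≅ Z^6, C_1 ≅ Z^15, C_2 ≅ Z^10.

The boundary map ∂_1: C_1 → C_0 sends each edge [p,q] (with p < q) to q − p.
This gives a 6×15 integer matrix of rank 5; reducing to Smith normal form yields diagonal entries (1,1,1,1,1).

∂_2: C_2 → C_1 sends each 2-simplex [p,q,r] to [q,r] − [p,r] + [p,q]. For instance
  ∂DEG = EG − DG + DE,
  ∂ABE = BE − AE + AB.
The 15×10 boundary matrix has rank 10 and Smith normal form diag(1,1,1,1,1,1,1,1,1,2).

From H_k ≅ ker(∂_k) / im(∂_{k+1}) we obtain:

  H_0: rank C_0 − rank ∂_1 = 6 − 5 = 1, and the invariant factors of ∂_1 are all 1, so H_0 ≅ Z.
  H_1: rank ker ∂_1 − rank ∂_2 = (15 − 5) − 10 = 0, and ∂_2 has invariant factor 2 > 1, so H_1 ≅ Z/2.
  H_2: rank ker ∂_2 − rank ∂_3 = (10 − 10) − 0 = 0, and there is no ∂_3, so H_2 ≅ 0.

(K is a triangulation of the real projective plane RP^2.)

H_0 = Z,  H_1 = Z/2,  H_2 = 0.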